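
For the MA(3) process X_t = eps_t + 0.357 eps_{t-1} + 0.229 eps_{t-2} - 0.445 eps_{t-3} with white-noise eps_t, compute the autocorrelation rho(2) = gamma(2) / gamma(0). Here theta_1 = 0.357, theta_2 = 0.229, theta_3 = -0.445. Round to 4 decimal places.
\rho(2) = 0.0509

For an MA(q) process with theta_0 = 1, the autocovariance is
  gamma(k) = sigma^2 * sum_{i=0..q-k} theta_i * theta_{i+k},
and rho(k) = gamma(k) / gamma(0). Sigma^2 cancels.
  numerator   = (1)*(0.229) + (0.357)*(-0.445) = 0.070135.
  denominator = (1)^2 + (0.357)^2 + (0.229)^2 + (-0.445)^2 = 1.377915.
  rho(2) = 0.070135 / 1.377915 = 0.0509.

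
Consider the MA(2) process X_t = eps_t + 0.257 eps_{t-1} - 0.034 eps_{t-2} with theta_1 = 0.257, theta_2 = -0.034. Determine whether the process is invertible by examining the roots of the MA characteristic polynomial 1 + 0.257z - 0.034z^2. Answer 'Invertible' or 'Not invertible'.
\text{Invertible}

The MA(q) characteristic polynomial is P(z) = 1 + 0.257z - 0.034z^2.
Invertibility requires all roots to lie outside the unit circle, i.e. |z| > 1 for every root.
Set 1 + (0.257) z + (-0.034) z^2 = 0, i.e. a z^2 + b z + c = 0 with a = -0.034, b = 0.257, c = 1.
Discriminant D = b^2 - 4ac = (0.257)^2 - 4*(-0.034)*1 = 0.066049 - (-0.136) = 0.202049.
D >= 0, so the roots are real: z = (-b +/- sqrt(D)) / (2a) = (-0.257 +/- 0.449499) / (-0.068).
  z_1 = (-0.257 + 0.449499) / (-0.068) = -2.8309,   |z_1| = 2.8309.
  z_2 = (-0.257 - 0.449499) / (-0.068) = 10.3897,   |z_2| = 10.3897.
Moduli of all roots: 2.8309, 10.3897.
All moduli strictly greater than 1? Yes.
Verdict: Invertible.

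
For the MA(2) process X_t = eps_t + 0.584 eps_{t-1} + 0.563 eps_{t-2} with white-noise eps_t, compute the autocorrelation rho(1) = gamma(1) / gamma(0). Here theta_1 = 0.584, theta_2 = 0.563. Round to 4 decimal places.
\rho(1) = 0.5505

For an MA(q) process with theta_0 = 1, the autocovariance is
  gamma(k) = sigma^2 * sum_{i=0..q-k} theta_i * theta_{i+k},
and rho(k) = gamma(k) / gamma(0). Sigma^2 cancels.
  numerator   = (1)*(0.584) + (0.584)*(0.563) = 0.912792.
  denominator = (1)^2 + (0.584)^2 + (0.563)^2 = 1.658025.
  rho(1) = 0.912792 / 1.658025 = 0.5505.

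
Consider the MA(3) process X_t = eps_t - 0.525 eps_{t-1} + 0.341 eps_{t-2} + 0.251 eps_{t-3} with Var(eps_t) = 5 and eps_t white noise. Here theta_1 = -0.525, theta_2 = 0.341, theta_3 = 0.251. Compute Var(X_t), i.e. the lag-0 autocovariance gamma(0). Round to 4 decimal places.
\gamma(0) = 7.2745

For an MA(q) process X_t = eps_t + sum_i theta_i eps_{t-i} with
Var(eps_t) = sigma^2, the variance is
  gamma(0) = sigma^2 * (1 + sum_i theta_i^2).
  sum_i theta_i^2 = (-0.525)^2 + (0.341)^2 + (0.251)^2 = 0.275625 + 0.116281 + 0.063001 = 0.454907.
  gamma(0) = 5 * (1 + 0.454907) = 5 * 1.454907 = 7.274535, which rounds to 7.2745.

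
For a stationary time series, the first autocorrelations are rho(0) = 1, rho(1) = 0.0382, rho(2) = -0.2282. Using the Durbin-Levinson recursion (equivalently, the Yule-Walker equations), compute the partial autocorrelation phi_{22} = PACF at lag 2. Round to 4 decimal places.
\phi_{22} = -0.2300

The PACF at lag k is phi_{kk}, the last component of the solution
to the Yule-Walker system G_k phi = r_k where
  (G_k)_{ij} = rho(|i - j|), (r_k)_i = rho(i), i,j = 1..k.
Equivalently, Durbin-Levinson gives phi_{kk} iteratively:
  phi_{11} = rho(1)
  phi_{kk} = [rho(k) - sum_{j=1..k-1} phi_{k-1,j} rho(k-j)]
            / [1 - sum_{j=1..k-1} phi_{k-1,j} rho(j)],
  phi_{k,j} = phi_{k-1,j} - phi_{kk} phi_{k-1,k-j},  j = 1..k-1.
Step k = 1:
  phi_11 = rho(1) = 0.0382.
Step k = 2:
  phi_22 = [rho(2) - phi_11 rho(1)] / [1 - phi_11 rho(1)] = [-0.2282 - (0.0382)(0.0382)] / [1 - (0.0382)(0.0382)]
         = -0.22965924 / 0.99854076 = -0.23.
Therefore phi_{22} = -0.2300.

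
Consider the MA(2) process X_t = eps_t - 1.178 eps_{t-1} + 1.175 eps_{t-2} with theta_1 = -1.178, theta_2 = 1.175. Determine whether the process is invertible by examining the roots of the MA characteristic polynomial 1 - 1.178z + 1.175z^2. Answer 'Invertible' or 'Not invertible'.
\text{Not invertible}

The MA(q) characteristic polynomial is P(z) = 1 - 1.178z + 1.175z^2.
Invertibility requires all roots to lie outside the unit circle, i.e. |z| > 1 for every root.
Set 1 + (-1.178) z + (1.175) z^2 = 0, i.e. a z^2 + b z + c = 0 with a = 1.175, b = -1.178, c = 1.
Discriminant D = b^2 - 4ac = (-1.178)^2 - 4*(1.175)*1 = 1.387684 - (4.7) = -3.312316.
D < 0, so the roots are the complex-conjugate pair z = (-b +/- i sqrt(-D)) / (2a) = 0.5013 +/- 0.7745i.
For a conjugate pair |z|^2 = z * conj(z) = (product of roots) = c/a = 1/(1.175) = 0.851064, so |z| = sqrt(0.851064) = 0.9225 for both roots.
Moduli of all roots: 0.9225, 0.9225.
All moduli strictly greater than 1? No.
Verdict: Not invertible.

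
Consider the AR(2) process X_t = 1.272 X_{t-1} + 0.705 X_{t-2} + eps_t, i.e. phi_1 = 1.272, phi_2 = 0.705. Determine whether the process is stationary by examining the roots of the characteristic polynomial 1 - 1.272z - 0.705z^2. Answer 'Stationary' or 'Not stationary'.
\text{Not stationary}

The AR(p) characteristic polynomial is P(z) = 1 - 1.272z - 0.705z^2.
Stationarity requires all roots to lie outside the unit circle, i.e. |z| > 1 for every root.
Set 1 + (-1.272) z + (-0.705) z^2 = 0, i.e. a z^2 + b z + c = 0 with a = -0.705, b = -1.272, c = 1.
Discriminant D = b^2 - 4ac = (-1.272)^2 - 4*(-0.705)*1 = 1.617984 - (-2.82) = 4.437984.
D >= 0, so the roots are real: z = (-b +/- sqrt(D)) / (2a) = (1.272 +/- 2.106652) / (-1.41).
  z_1 = (1.272 + 2.106652) / (-1.41) = -2.3962,   |z_1| = 2.3962.
  z_2 = (1.272 - 2.106652) / (-1.41) = 0.592,   |z_2| = 0.592.
Moduli of all roots: 2.3962, 0.5920.
All moduli strictly greater than 1? No.
Verdict: Not stationary.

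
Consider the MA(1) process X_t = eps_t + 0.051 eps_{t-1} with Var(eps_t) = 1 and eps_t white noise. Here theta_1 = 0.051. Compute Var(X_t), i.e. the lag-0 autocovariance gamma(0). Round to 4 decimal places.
\gamma(0) = 1.0026

For an MA(q) process X_t = eps_t + sum_i theta_i eps_{t-i} with
Var(eps_t) = sigma^2, the variance is
  gamma(0) = sigma^2 * (1 + sum_i theta_i^2).
  sum_i theta_i^2 = (0.051)^2 = 0.002601.
  gamma(0) = 1 * (1 + 0.002601) = 1 * 1.002601 = 1.002601, which rounds to 1.0026.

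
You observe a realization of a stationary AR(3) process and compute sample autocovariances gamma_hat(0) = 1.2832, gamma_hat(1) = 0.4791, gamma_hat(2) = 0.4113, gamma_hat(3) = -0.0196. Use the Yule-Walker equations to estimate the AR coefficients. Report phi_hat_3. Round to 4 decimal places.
\hat\phi_{3} = -0.2290

The Yule-Walker equations for an AR(p) process read, in matrix form,
  Gamma_p phi = r_p,   with   (Gamma_p)_{ij} = gamma(|i - j|),
                       (r_p)_i = gamma(i),   i,j = 1..p.
Substitute the sample gammas (Toeplitz matrix and right-hand side of size 3):
  Gamma_p = [[1.2832, 0.4791, 0.4113], [0.4791, 1.2832, 0.4791], [0.4113, 0.4791, 1.2832]]
  r_p     = [0.4791, 0.4113, -0.0196]
Written out (R1..R3):
  (R1) 1.2832 phi_1 + 0.4791 phi_2 + 0.4113 phi_3 = 0.4791
  (R2) 0.4791 phi_1 + 1.2832 phi_2 + 0.4791 phi_3 = 0.4113
  (R3) 0.4113 phi_1 + 0.4791 phi_2 + 1.2832 phi_3 = -0.0196
Gaussian elimination:
  R2 <- R2 - (0.4791/1.2832) R1 = R2 - (0.373363) R1:  1.104322 phi_2 + 0.325536 phi_3 = 0.232422
  R3 <- R3 - (0.4113/1.2832) R1 = R3 - (0.320527) R1:  0.325536 phi_2 + 1.151367 phi_3 = -0.173164
  R3 <- R3 - (0.325536/1.104322) R2 = R3 - (0.294783) R2:  1.055405 phi_3 = -0.241678
Back-substitution:
  phi_hat_3 = -0.241678 / 1.055405 = -0.228991
  phi_hat_2 = (0.232422 - (0.325536)(-0.228991)) / 1.104322 = 0.277968
  phi_hat_1 = (0.4791 - (0.4791)(0.277968) - (0.4113)(-0.228991)) / 1.2832 = 0.342978
So phi_hat = [0.3430, 0.2780, -0.2290].
Therefore phi_hat_3 = -0.2290.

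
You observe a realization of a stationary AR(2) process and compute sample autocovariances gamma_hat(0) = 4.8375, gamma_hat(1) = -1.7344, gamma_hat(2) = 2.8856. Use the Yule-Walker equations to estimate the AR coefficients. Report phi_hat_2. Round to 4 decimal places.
\hat\phi_{2} = 0.5370

The Yule-Walker equations for an AR(p) process read, in matrix form,
  Gamma_p phi = r_p,   with   (Gamma_p)_{ij} = gamma(|i - j|),
                       (r_p)_i = gamma(i),   i,j = 1..p.
Substitute the sample gammas (Toeplitz matrix and right-hand side of size 2):
  Gamma_p = [[4.8375, -1.7344], [-1.7344, 4.8375]]
  r_p     = [-1.7344, 2.8856]
Written out:
  4.8375 phi_1 - 1.7344 phi_2 = -1.7344
  -1.7344 phi_1 + 4.8375 phi_2 = 2.8856
Solve by Cramer's rule:
  det = gamma(0)^2 - gamma(1)^2 = (4.8375)^2 - (-1.7344)^2 = 23.40140625 - 3.00814336 = 20.39326289
  phi_hat_1 = [gamma(1) gamma(0) - gamma(1) gamma(2)] / det = [(-1.7344)(4.8375) - (-1.7344)(2.8856)] / 20.39326289 = -3.38537536 / 20.39326289 = -0.166
  phi_hat_2 = [gamma(0) gamma(2) - gamma(1)^2] / det = [(4.8375)(2.8856) - (-1.7344)^2] / 20.39326289 = 10.95094664 / 20.39326289 = 0.537
So phi_hat = [-0.1660, 0.5370].
Therefore phi_hat_2 = 0.5370.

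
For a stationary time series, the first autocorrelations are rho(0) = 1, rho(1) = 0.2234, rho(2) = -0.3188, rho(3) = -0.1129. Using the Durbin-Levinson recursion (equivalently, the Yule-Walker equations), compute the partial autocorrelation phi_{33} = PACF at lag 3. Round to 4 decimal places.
\phi_{33} = 0.0900

The PACF at lag k is phi_{kk}, the last component of the solution
to the Yule-Walker system G_k phi = r_k where
  (G_k)_{ij} = rho(|i - j|), (r_k)_i = rho(i), i,j = 1..k.
Equivalently, Durbin-Levinson gives phi_{kk} iteratively:
  phi_{11} = rho(1)
  phi_{kk} = [rho(k) - sum_{j=1..k-1} phi_{k-1,j} rho(k-j)]
            / [1 - sum_{j=1..k-1} phi_{k-1,j} rho(j)],
  phi_{k,j} = phi_{k-1,j} - phi_{kk} phi_{k-1,k-j},  j = 1..k-1.
Step k = 1:
  phi_11 = rho(1) = 0.2234.
Step k = 2:
  phi_22 = [rho(2) - phi_11 rho(1)] / [1 - phi_11 rho(1)] = [-0.3188 - (0.2234)(0.2234)] / [1 - (0.2234)(0.2234)]
         = -0.36870756 / 0.95009244 = -0.388075.
  Update: phi_21 = phi_11 - phi_22 phi_11 = 0.2234 - (-0.388075)(0.2234) = 0.310096.
Step k = 3:
  phi_33 = [rho(3) - phi_21 rho(2) - phi_22 rho(1)] / [1 - phi_21 rho(1) - phi_22 rho(2)]
    numerator   = -0.1129 - (0.310096)(-0.3188) - (-0.388075)(0.2234) = 0.07265468
    denominator = 1 - (0.310096)(0.2234) - (-0.388075)(-0.3188) = 0.80700608
  phi_33 = 0.07265468 / 0.80700608 = 0.09.
Therefore phi_{33} = 0.0900.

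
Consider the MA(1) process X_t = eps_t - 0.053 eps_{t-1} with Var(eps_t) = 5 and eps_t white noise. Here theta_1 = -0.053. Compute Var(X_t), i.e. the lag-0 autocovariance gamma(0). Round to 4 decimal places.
\gamma(0) = 5.0140

For an MA(q) process X_t = eps_t + sum_i theta_i eps_{t-i} with
Var(eps_t) = sigma^2, the variance is
  gamma(0) = sigma^2 * (1 + sum_i theta_i^2).
  sum_i theta_i^2 = (-0.053)^2 = 0.002809.
  gamma(0) = 5 * (1 + 0.002809) = 5 * 1.002809 = 5.014045, which rounds to 5.0140.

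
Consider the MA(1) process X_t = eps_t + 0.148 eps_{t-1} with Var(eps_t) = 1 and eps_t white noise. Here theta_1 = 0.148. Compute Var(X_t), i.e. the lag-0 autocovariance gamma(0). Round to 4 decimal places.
\gamma(0) = 1.0219

For an MA(q) process X_t = eps_t + sum_i theta_i eps_{t-i} with
Var(eps_t) = sigma^2, the variance is
  gamma(0) = sigma^2 * (1 + sum_i theta_i^2).
  sum_i theta_i^2 = (0.148)^2 = 0.021904.
  gamma(0) = 1 * (1 + 0.021904) = 1 * 1.021904 = 1.021904, which rounds to 1.0219.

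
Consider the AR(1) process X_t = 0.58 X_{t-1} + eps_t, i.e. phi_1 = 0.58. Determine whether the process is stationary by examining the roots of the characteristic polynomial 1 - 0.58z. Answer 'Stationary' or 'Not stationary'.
\text{Stationary}

The AR(p) characteristic polynomial is P(z) = 1 - 0.58z.
Stationarity requires all roots to lie outside the unit circle, i.e. |z| > 1 for every root.
This is linear in z: 1 + (-0.58) z = 0  =>  z = -1/(-0.58) = 1.724138,  |z| = 1.724138.
Moduli of all roots: 1.7241.
All moduli strictly greater than 1? Yes.
Verdict: Stationary.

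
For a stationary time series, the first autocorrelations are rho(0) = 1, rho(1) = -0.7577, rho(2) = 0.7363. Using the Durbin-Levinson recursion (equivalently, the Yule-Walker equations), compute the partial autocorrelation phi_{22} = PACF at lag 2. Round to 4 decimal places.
\phi_{22} = 0.3808

The PACF at lag k is phi_{kk}, the last component of the solution
to the Yule-Walker system G_k phi = r_k where
  (G_k)_{ij} = rho(|i - j|), (r_k)_i = rho(i), i,j = 1..k.
Equivalently, Durbin-Levinson gives phi_{kk} iteratively:
  phi_{11} = rho(1)
  phi_{kk} = [rho(k) - sum_{j=1..k-1} phi_{k-1,j} rho(k-j)]
            / [1 - sum_{j=1..k-1} phi_{k-1,j} rho(j)],
  phi_{k,j} = phi_{k-1,j} - phi_{kk} phi_{k-1,k-j},  j = 1..k-1.
Step k = 1:
  phi_11 = rho(1) = -0.7577.
Step k = 2:
  phi_22 = [rho(2) - phi_11 rho(1)] / [1 - phi_11 rho(1)] = [0.7363 - (-0.7577)(-0.7577)] / [1 - (-0.7577)(-0.7577)]
         = 0.16219071 / 0.42589071 = 0.3808.
Therefore phi_{22} = 0.3808.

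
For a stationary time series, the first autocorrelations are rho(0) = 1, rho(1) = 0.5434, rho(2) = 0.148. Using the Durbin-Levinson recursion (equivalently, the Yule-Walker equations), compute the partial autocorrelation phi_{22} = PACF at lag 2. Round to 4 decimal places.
\phi_{22} = -0.2090

The PACF at lag k is phi_{kk}, the last component of the solution
to the Yule-Walker system G_k phi = r_k where
  (G_k)_{ij} = rho(|i - j|), (r_k)_i = rho(i), i,j = 1..k.
Equivalently, Durbin-Levinson gives phi_{kk} iteratively:
  phi_{11} = rho(1)
  phi_{kk} = [rho(k) - sum_{j=1..k-1} phi_{k-1,j} rho(k-j)]
            / [1 - sum_{j=1..k-1} phi_{k-1,j} rho(j)],
  phi_{k,j} = phi_{k-1,j} - phi_{kk} phi_{k-1,k-j},  j = 1..k-1.
Step k = 1:
  phi_11 = rho(1) = 0.5434.
Step k = 2:
  phi_22 = [rho(2) - phi_11 rho(1)] / [1 - phi_11 rho(1)] = [0.148 - (0.5434)(0.5434)] / [1 - (0.5434)(0.5434)]
         = -0.14728356 / 0.70471644 = -0.209.
Therefore phi_{22} = -0.2090.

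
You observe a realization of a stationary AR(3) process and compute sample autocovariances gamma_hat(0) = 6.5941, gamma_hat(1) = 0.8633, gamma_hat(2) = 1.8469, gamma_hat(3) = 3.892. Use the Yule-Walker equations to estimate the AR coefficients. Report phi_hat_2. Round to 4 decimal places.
\hat\phi_{2} = 0.2120

The Yule-Walker equations for an AR(p) process read, in matrix form,
  Gamma_p phi = r_p,   with   (Gamma_p)_{ij} = gamma(|i - j|),
                       (r_p)_i = gamma(i),   i,j = 1..p.
Substitute the sample gammas (Toeplitz matrix and right-hand side of size 3):
  Gamma_p = [[6.5941, 0.8633, 1.8469], [0.8633, 6.5941, 0.8633], [1.8469, 0.8633, 6.5941]]
  r_p     = [0.8633, 1.8469, 3.892]
Written out (R1..R3):
  (R1) 6.5941 phi_1 + 0.8633 phi_2 + 1.8469 phi_3 = 0.8633
  (R2) 0.8633 phi_1 + 6.5941 phi_2 + 0.8633 phi_3 = 1.8469
  (R3) 1.8469 phi_1 + 0.8633 phi_2 + 6.5941 phi_3 = 3.892
Gaussian elimination:
  R2 <- R2 - (0.8633/6.5941) R1 = R2 - (0.13092) R1:  6.481077 phi_2 + 0.621504 phi_3 = 1.733877
  R3 <- R3 - (1.8469/6.5941) R1 = R3 - (0.280084) R1:  0.621504 phi_2 + 6.076813 phi_3 = 3.650204
  R3 <- R3 - (0.621504/6.481077) R2 = R3 - (0.095895) R2:  6.017214 phi_3 = 3.483933
Back-substitution:
  phi_hat_3 = 3.483933 / 6.017214 = 0.578994
  phi_hat_2 = (1.733877 - (0.621504)(0.578994)) / 6.481077 = 0.212006
  phi_hat_1 = (0.8633 - (0.8633)(0.212006) - (1.8469)(0.578994)) / 6.5941 = -0.059003
So phi_hat = [-0.0590, 0.2120, 0.5790].
Therefore phi_hat_2 = 0.2120.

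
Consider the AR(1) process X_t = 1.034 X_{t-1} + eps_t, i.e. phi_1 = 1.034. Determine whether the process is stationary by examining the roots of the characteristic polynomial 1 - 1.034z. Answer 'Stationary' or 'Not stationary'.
\text{Not stationary}

The AR(p) characteristic polynomial is P(z) = 1 - 1.034z.
Stationarity requires all roots to lie outside the unit circle, i.e. |z| > 1 for every root.
This is linear in z: 1 + (-1.034) z = 0  =>  z = -1/(-1.034) = 0.967118,  |z| = 0.967118.
Moduli of all roots: 0.9671.
All moduli strictly greater than 1? No.
Verdict: Not stationary.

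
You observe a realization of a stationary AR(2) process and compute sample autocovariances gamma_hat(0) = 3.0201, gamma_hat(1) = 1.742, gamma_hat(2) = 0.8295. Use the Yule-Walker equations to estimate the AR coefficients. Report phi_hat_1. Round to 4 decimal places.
\hat\phi_{1} = 0.6270

The Yule-Walker equations for an AR(p) process read, in matrix form,
  Gamma_p phi = r_p,   with   (Gamma_p)_{ij} = gamma(|i - j|),
                       (r_p)_i = gamma(i),   i,j = 1..p.
Substitute the sample gammas (Toeplitz matrix and right-hand side of size 2):
  Gamma_p = [[3.0201, 1.742], [1.742, 3.0201]]
  r_p     = [1.742, 0.8295]
Written out:
  3.0201 phi_1 + 1.742 phi_2 = 1.742
  1.742 phi_1 + 3.0201 phi_2 = 0.8295
Solve by Cramer's rule:
  det = gamma(0)^2 - gamma(1)^2 = (3.0201)^2 - (1.742)^2 = 9.12100401 - 3.034564 = 6.08644001
  phi_hat_1 = [gamma(1) gamma(0) - gamma(1) gamma(2)] / det = [(1.742)(3.0201) - (1.742)(0.8295)] / 6.08644001 = 3.8160252 / 6.08644001 = 0.627
  phi_hat_2 = [gamma(0) gamma(2) - gamma(1)^2] / det = [(3.0201)(0.8295) - (1.742)^2] / 6.08644001 = -0.52939105 / 6.08644001 = -0.087
So phi_hat = [0.6270, -0.0870].
Therefore phi_hat_1 = 0.6270.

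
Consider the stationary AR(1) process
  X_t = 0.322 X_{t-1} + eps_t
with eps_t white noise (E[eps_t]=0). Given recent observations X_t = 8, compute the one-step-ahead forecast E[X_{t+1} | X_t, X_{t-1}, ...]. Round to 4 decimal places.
E[X_{t+1} \mid \mathcal F_t] = 2.5760

For an AR(p) model X_t = c + sum_i phi_i X_{t-i} + eps_t, the
one-step-ahead conditional mean is
  E[X_{t+1} | X_t, ...] = c + sum_i phi_i X_{t+1-i}.
Substitute known values:
  E[X_{t+1} | ...] = (0.322) * (8)
                   = 2.5760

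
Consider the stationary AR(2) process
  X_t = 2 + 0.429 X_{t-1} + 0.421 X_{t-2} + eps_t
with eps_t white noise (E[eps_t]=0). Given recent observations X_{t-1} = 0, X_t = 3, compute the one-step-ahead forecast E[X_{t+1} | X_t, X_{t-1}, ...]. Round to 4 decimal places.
E[X_{t+1} \mid \mathcal F_t] = 3.2870

For an AR(p) model X_t = c + sum_i phi_i X_{t-i} + eps_t, the
one-step-ahead conditional mean is
  E[X_{t+1} | X_t, ...] = c + sum_i phi_i X_{t+1-i}.
Substitute known values:
  E[X_{t+1} | ...] = 2 + (0.429) * (3) + (0.421) * (0)
                   = 3.2870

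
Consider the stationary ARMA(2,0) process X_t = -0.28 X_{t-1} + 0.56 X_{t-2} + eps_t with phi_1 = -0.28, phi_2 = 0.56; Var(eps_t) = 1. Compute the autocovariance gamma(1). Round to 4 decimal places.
\gamma(1) = -1.5580

Multiply the model equation by X_{t-k} and take expectations. With theta_0 = psi_0 = 1 and psi_j the MA(infinity) weights, this gives
  gamma(k) - sum_i phi_i gamma(k-i) = c_k,
  c_k = sigma^2 * sum_{j=k..q} theta_j psi_{j-k}   (c_k = 0 for k > q),
using gamma(-m) = gamma(m).
Pure AR (q = 0): c_0 = sigma^2 = 1, c_k = 0 for k >= 1.
Equations for k = 0, 1, 2 (AR order 2, c_2 = 0):
  (E0) gamma(0) = phi_1 gamma(1) + phi_2 gamma(2) + c_0
  (E1) gamma(1) = phi_1 gamma(0) + phi_2 gamma(1) + c_1
  (E2) gamma(2) = phi_1 gamma(1) + phi_2 gamma(0)
From (E1): gamma(1) = A gamma(0) + B with
  A = phi_1 / (1 - phi_2) = -0.28 / 0.44 = -0.636364,   B = c_1 / (1 - phi_2) = 0 / 0.44 = 0.
Insert (E2) into (E0): gamma(0) (1 - phi_2^2) = phi_1 (1 + phi_2) gamma(1) + c_0.
  phi_1 (1 + phi_2) = (-0.28)(1.56) = -0.4368,   1 - phi_2^2 = 0.6864.
Replace gamma(1) by A gamma(0) + B and collect gamma(0):
  gamma(0) [0.6864 - (-0.4368)(-0.636364)] = c_0 = 1
  gamma(0) * 0.408436 = 1
  gamma(0) = 1 / 0.408436 = 2.448362.
  gamma(1) = A gamma(0) = (-0.636364)(2.448362) = -1.558048.
Therefore gamma(1) = -1.5580 (to 4 decimal places).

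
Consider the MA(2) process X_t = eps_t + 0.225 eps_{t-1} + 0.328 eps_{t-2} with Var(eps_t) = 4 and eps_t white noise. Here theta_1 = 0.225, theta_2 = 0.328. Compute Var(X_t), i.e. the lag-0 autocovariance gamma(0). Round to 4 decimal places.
\gamma(0) = 4.6328

For an MA(q) process X_t = eps_t + sum_i theta_i eps_{t-i} with
Var(eps_t) = sigma^2, the variance is
  gamma(0) = sigma^2 * (1 + sum_i theta_i^2).
  sum_i theta_i^2 = (0.225)^2 + (0.328)^2 = 0.050625 + 0.107584 = 0.158209.
  gamma(0) = 4 * (1 + 0.158209) = 4 * 1.158209 = 4.632836, which rounds to 4.6328.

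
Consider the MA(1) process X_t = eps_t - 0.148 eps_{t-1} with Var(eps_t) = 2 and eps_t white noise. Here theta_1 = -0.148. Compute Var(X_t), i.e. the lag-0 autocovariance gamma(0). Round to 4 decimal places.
\gamma(0) = 2.0438

For an MA(q) process X_t = eps_t + sum_i theta_i eps_{t-i} with
Var(eps_t) = sigma^2, the variance is
  gamma(0) = sigma^2 * (1 + sum_i theta_i^2).
  sum_i theta_i^2 = (-0.148)^2 = 0.021904.
  gamma(0) = 2 * (1 + 0.021904) = 2 * 1.021904 = 2.043808, which rounds to 2.0438.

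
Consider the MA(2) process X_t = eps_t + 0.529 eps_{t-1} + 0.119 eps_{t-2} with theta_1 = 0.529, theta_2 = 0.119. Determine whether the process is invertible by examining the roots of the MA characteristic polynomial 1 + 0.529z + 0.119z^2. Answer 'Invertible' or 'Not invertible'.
\text{Invertible}

The MA(q) characteristic polynomial is P(z) = 1 + 0.529z + 0.119z^2.
Invertibility requires all roots to lie outside the unit circle, i.e. |z| > 1 for every root.
Set 1 + (0.529) z + (0.119) z^2 = 0, i.e. a z^2 + b z + c = 0 with a = 0.119, b = 0.529, c = 1.
Discriminant D = b^2 - 4ac = (0.529)^2 - 4*(0.119)*1 = 0.279841 - (0.476) = -0.196159.
D < 0, so the roots are the complex-conjugate pair z = (-b +/- i sqrt(-D)) / (2a) = -2.2227 +/- 1.8609i.
For a conjugate pair |z|^2 = z * conj(z) = (product of roots) = c/a = 1/(0.119) = 8.403361, so |z| = sqrt(8.403361) = 2.8989 for both roots.
Moduli of all roots: 2.8989, 2.8989.
All moduli strictly greater than 1? Yes.
Verdict: Invertible.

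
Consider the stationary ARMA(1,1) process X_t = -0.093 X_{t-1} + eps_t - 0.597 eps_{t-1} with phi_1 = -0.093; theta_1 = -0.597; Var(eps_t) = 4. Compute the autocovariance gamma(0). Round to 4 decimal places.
\gamma(0) = 5.9210

Multiply the model equation by X_{t-k} and take expectations. With theta_0 = psi_0 = 1 and psi_j the MA(infinity) weights, this gives
  gamma(k) - sum_i phi_i gamma(k-i) = c_k,
  c_k = sigma^2 * sum_{j=k..q} theta_j psi_{j-k}   (c_k = 0 for k > q),
using gamma(-m) = gamma(m).
psi-weights needed (psi_j = theta_j + sum_i phi_i psi_{j-i}):
  psi_1 = theta_1 + phi_1 = -0.597 + (-0.093) = -0.69
Right-hand sides:
  c_0 = sigma^2 (1 + theta_1 psi_1) = 4 * (1 + (-0.597)(-0.69)) = 4 * 1.41193 = 5.64772
  c_1 = sigma^2 theta_1 = 4 * (-0.597) = -2.388
  c_2 = 0
Equations for k = 0 and k = 1 (AR order 1):
  gamma(0) = phi_1 gamma(1) + c_0
  gamma(1) = phi_1 gamma(0) + c_1
Substituting the second into the first: gamma(0) (1 - phi_1^2) = c_0 + phi_1 c_1, so
  gamma(0) = (c_0 + phi_1 c_1) / (1 - phi_1^2) = (5.64772 + (-0.093)(-2.388)) / (1 - (-0.093)^2) = 5.869804 / 0.991351 = 5.921015.
Therefore gamma(0) = 5.9210 (to 4 decimal places).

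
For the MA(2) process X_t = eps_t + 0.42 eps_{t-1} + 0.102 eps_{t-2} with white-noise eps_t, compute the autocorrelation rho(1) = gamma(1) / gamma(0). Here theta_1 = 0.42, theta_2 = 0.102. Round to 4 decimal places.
\rho(1) = 0.3900

For an MA(q) process with theta_0 = 1, the autocovariance is
  gamma(k) = sigma^2 * sum_{i=0..q-k} theta_i * theta_{i+k},
and rho(k) = gamma(k) / gamma(0). Sigma^2 cancels.
  numerator   = (1)*(0.42) + (0.42)*(0.102) = 0.46284.
  denominator = (1)^2 + (0.42)^2 + (0.102)^2 = 1.186804.
  rho(1) = 0.46284 / 1.186804 = 0.3900.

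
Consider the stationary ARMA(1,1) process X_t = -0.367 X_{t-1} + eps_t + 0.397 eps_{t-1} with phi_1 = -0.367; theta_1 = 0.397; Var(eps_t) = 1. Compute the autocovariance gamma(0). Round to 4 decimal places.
\gamma(0) = 1.0010

Multiply the model equation by X_{t-k} and take expectations. With theta_0 = psi_0 = 1 and psi_j the MA(infinity) weights, this gives
  gamma(k) - sum_i phi_i gamma(k-i) = c_k,
  c_k = sigma^2 * sum_{j=k..q} theta_j psi_{j-k}   (c_k = 0 for k > q),
using gamma(-m) = gamma(m).
psi-weights needed (psi_j = theta_j + sum_i phi_i psi_{j-i}):
  psi_1 = theta_1 + phi_1 = 0.397 + (-0.367) = 0.03
Right-hand sides:
  c_0 = sigma^2 (1 + theta_1 psi_1) = 1 * (1 + (0.397)(0.03)) = 1 * 1.01191 = 1.01191
  c_1 = sigma^2 theta_1 = 1 * (0.397) = 0.397
  c_2 = 0
Equations for k = 0 and k = 1 (AR order 1):
  gamma(0) = phi_1 gamma(1) + c_0
  gamma(1) = phi_1 gamma(0) + c_1
Substituting the second into the first: gamma(0) (1 - phi_1^2) = c_0 + phi_1 c_1, so
  gamma(0) = (c_0 + phi_1 c_1) / (1 - phi_1^2) = (1.01191 + (-0.367)(0.397)) / (1 - (-0.367)^2) = 0.866211 / 0.865311 = 1.00104.
Therefore gamma(0) = 1.0010 (to 4 decimal places).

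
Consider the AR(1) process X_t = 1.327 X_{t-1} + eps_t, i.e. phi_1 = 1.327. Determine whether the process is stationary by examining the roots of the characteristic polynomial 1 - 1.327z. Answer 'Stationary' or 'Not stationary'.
\text{Not stationary}

The AR(p) characteristic polynomial is P(z) = 1 - 1.327z.
Stationarity requires all roots to lie outside the unit circle, i.e. |z| > 1 for every root.
This is linear in z: 1 + (-1.327) z = 0  =>  z = -1/(-1.327) = 0.75358,  |z| = 0.75358.
Moduli of all roots: 0.7536.
All moduli strictly greater than 1? No.
Verdict: Not stationary.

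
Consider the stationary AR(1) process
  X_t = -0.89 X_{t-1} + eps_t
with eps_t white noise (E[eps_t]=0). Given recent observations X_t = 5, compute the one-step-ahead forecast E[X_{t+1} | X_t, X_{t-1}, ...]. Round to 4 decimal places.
E[X_{t+1} \mid \mathcal F_t] = -4.4500

For an AR(p) model X_t = c + sum_i phi_i X_{t-i} + eps_t, the
one-step-ahead conditional mean is
  E[X_{t+1} | X_t, ...] = c + sum_i phi_i X_{t+1-i}.
Substitute known values:
  E[X_{t+1} | ...] = (-0.89) * (5)
                   = -4.4500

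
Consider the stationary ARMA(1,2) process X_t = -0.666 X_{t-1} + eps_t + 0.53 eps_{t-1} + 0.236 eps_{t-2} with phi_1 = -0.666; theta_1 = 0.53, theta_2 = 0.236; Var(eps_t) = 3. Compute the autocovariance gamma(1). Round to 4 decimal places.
\gamma(1) = -0.9242

Multiply the model equation by X_{t-k} and take expectations. With theta_0 = psi_0 = 1 and psi_j the MA(infinity) weights, this gives
  gamma(k) - sum_i phi_i gamma(k-i) = c_k,
  c_k = sigma^2 * sum_{j=k..q} theta_j psi_{j-k}   (c_k = 0 for k > q),
using gamma(-m) = gamma(m).
psi-weights needed (psi_j = theta_j + sum_i phi_i psi_{j-i}):
  psi_1 = theta_1 + phi_1 = 0.53 + (-0.666) = -0.136
  psi_2 = theta_2 + phi_1 psi_1 = 0.236 + (-0.666)(-0.136) = 0.326576
Right-hand sides:
  c_0 = sigma^2 (1 + theta_1 psi_1 + theta_2 psi_2) = 3 * (1 + (0.53)(-0.136) + (0.236)(0.326576)) = 3 * 1.004992 = 3.014976
  c_1 = sigma^2 (theta_1 + theta_2 psi_1) = 3 * (0.53 + (0.236)(-0.136)) = 1.493712
  c_2 = sigma^2 theta_2 = 3 * (0.236) = 0.708
Equations for k = 0 and k = 1 (AR order 1):
  gamma(0) = phi_1 gamma(1) + c_0
  gamma(1) = phi_1 gamma(0) + c_1
Substituting the second into the first: gamma(0) (1 - phi_1^2) = c_0 + phi_1 c_1, so
  gamma(0) = (c_0 + phi_1 c_1) / (1 - phi_1^2) = (3.014976 + (-0.666)(1.493712)) / (1 - (-0.666)^2) = 2.020164 / 0.556444 = 3.630489.
  gamma(1) = phi_1 gamma(0) + c_1 = (-0.666)(3.630489) + (1.493712) = -0.924193.
Therefore gamma(1) = -0.9242 (to 4 decimal places).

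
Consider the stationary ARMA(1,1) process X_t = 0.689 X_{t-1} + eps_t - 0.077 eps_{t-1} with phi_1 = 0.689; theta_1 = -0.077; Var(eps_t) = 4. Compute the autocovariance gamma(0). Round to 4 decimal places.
\gamma(0) = 6.8522

Multiply the model equation by X_{t-k} and take expectations. With theta_0 = psi_0 = 1 and psi_j the MA(infinity) weights, this gives
  gamma(k) - sum_i phi_i gamma(k-i) = c_k,
  c_k = sigma^2 * sum_{j=k..q} theta_j psi_{j-k}   (c_k = 0 for k > q),
using gamma(-m) = gamma(m).
psi-weights needed (psi_j = theta_j + sum_i phi_i psi_{j-i}):
  psi_1 = theta_1 + phi_1 = -0.077 + (0.689) = 0.612
Right-hand sides:
  c_0 = sigma^2 (1 + theta_1 psi_1) = 4 * (1 + (-0.077)(0.612)) = 4 * 0.952876 = 3.811504
  c_1 = sigma^2 theta_1 = 4 * (-0.077) = -0.308
  c_2 = 0
Equations for k = 0 and k = 1 (AR order 1):
  gamma(0) = phi_1 gamma(1) + c_0
  gamma(1) = phi_1 gamma(0) + c_1
Substituting the second into the first: gamma(0) (1 - phi_1^2) = c_0 + phi_1 c_1, so
  gamma(0) = (c_0 + phi_1 c_1) / (1 - phi_1^2) = (3.811504 + (0.689)(-0.308)) / (1 - (0.689)^2) = 3.599292 / 0.525279 = 6.852153.
Therefore gamma(0) = 6.8522 (to 4 decimal places).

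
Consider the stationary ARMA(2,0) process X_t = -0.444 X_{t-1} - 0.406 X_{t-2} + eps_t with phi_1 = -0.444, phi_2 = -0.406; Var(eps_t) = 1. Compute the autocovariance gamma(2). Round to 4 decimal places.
\gamma(2) = -0.3535

Multiply the model equation by X_{t-k} and take expectations. With theta_0 = psi_0 = 1 and psi_j the MA(infinity) weights, this gives
  gamma(k) - sum_i phi_i gamma(k-i) = c_k,
  c_k = sigma^2 * sum_{j=k..q} theta_j psi_{j-k}   (c_k = 0 for k > q),
using gamma(-m) = gamma(m).
Pure AR (q = 0): c_0 = sigma^2 = 1, c_k = 0 for k >= 1.
Equations for k = 0, 1, 2 (AR order 2, c_2 = 0):
  (E0) gamma(0) = phi_1 gamma(1) + phi_2 gamma(2) + c_0
  (E1) gamma(1) = phi_1 gamma(0) + phi_2 gamma(1) + c_1
  (E2) gamma(2) = phi_1 gamma(1) + phi_2 gamma(0)
From (E1): gamma(1) = A gamma(0) + B with
  A = phi_1 / (1 - phi_2) = -0.444 / 1.406 = -0.315789,   B = c_1 / (1 - phi_2) = 0 / 1.406 = 0.
Insert (E2) into (E0): gamma(0) (1 - phi_2^2) = phi_1 (1 + phi_2) gamma(1) + c_0.
  phi_1 (1 + phi_2) = (-0.444)(0.594) = -0.263736,   1 - phi_2^2 = 0.835164.
Replace gamma(1) by A gamma(0) + B and collect gamma(0):
  gamma(0) [0.835164 - (-0.263736)(-0.315789)] = c_0 = 1
  gamma(0) * 0.751879 = 1
  gamma(0) = 1 / 0.751879 = 1.330001.
  gamma(1) = A gamma(0) = (-0.315789)(1.330001) = -0.42.
  gamma(2) = phi_1 gamma(1) + phi_2 gamma(0) = (-0.444)(-0.42) + (-0.406)(1.330001) = -0.3535.
Therefore gamma(2) = -0.3535 (to 4 decimal places).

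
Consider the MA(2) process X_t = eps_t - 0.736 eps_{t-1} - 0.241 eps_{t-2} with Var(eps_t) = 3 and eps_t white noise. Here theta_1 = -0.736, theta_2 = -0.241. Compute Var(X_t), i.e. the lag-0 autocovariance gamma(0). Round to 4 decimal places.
\gamma(0) = 4.7993

For an MA(q) process X_t = eps_t + sum_i theta_i eps_{t-i} with
Var(eps_t) = sigma^2, the variance is
  gamma(0) = sigma^2 * (1 + sum_i theta_i^2).
  sum_i theta_i^2 = (-0.736)^2 + (-0.241)^2 = 0.541696 + 0.058081 = 0.599777.
  gamma(0) = 3 * (1 + 0.599777) = 3 * 1.599777 = 4.799331, which rounds to 4.7993.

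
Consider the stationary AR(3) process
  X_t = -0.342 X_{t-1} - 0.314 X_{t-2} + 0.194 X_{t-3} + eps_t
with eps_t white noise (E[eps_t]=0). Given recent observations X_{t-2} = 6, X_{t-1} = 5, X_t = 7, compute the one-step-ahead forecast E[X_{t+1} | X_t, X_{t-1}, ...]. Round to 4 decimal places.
E[X_{t+1} \mid \mathcal F_t] = -2.8000

For an AR(p) model X_t = c + sum_i phi_i X_{t-i} + eps_t, the
one-step-ahead conditional mean is
  E[X_{t+1} | X_t, ...] = c + sum_i phi_i X_{t+1-i}.
Substitute known values:
  E[X_{t+1} | ...] = (-0.342) * (7) + (-0.314) * (5) + (0.194) * (6)
                   = -2.8000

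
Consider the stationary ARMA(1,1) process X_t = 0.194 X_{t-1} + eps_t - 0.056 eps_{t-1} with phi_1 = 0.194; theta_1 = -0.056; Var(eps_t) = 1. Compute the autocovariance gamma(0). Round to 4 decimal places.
\gamma(0) = 1.0198

Multiply the model equation by X_{t-k} and take expectations. With theta_0 = psi_0 = 1 and psi_j the MA(infinity) weights, this gives
  gamma(k) - sum_i phi_i gamma(k-i) = c_k,
  c_k = sigma^2 * sum_{j=k..q} theta_j psi_{j-k}   (c_k = 0 for k > q),
using gamma(-m) = gamma(m).
psi-weights needed (psi_j = theta_j + sum_i phi_i psi_{j-i}):
  psi_1 = theta_1 + phi_1 = -0.056 + (0.194) = 0.138
Right-hand sides:
  c_0 = sigma^2 (1 + theta_1 psi_1) = 1 * (1 + (-0.056)(0.138)) = 1 * 0.992272 = 0.992272
  c_1 = sigma^2 theta_1 = 1 * (-0.056) = -0.056
  c_2 = 0
Equations for k = 0 and k = 1 (AR order 1):
  gamma(0) = phi_1 gamma(1) + c_0
  gamma(1) = phi_1 gamma(0) + c_1
Substituting the second into the first: gamma(0) (1 - phi_1^2) = c_0 + phi_1 c_1, so
  gamma(0) = (c_0 + phi_1 c_1) / (1 - phi_1^2) = (0.992272 + (0.194)(-0.056)) / (1 - (0.194)^2) = 0.981408 / 0.962364 = 1.019789.
Therefore gamma(0) = 1.0198 (to 4 decimal places).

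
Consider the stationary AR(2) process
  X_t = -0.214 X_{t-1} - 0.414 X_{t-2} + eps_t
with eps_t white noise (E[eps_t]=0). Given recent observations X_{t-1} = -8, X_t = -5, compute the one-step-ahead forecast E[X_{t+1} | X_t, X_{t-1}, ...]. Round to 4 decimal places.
E[X_{t+1} \mid \mathcal F_t] = 4.3820

For an AR(p) model X_t = c + sum_i phi_i X_{t-i} + eps_t, the
one-step-ahead conditional mean is
  E[X_{t+1} | X_t, ...] = c + sum_i phi_i X_{t+1-i}.
Substitute known values:
  E[X_{t+1} | ...] = (-0.214) * (-5) + (-0.414) * (-8)
                   = 4.3820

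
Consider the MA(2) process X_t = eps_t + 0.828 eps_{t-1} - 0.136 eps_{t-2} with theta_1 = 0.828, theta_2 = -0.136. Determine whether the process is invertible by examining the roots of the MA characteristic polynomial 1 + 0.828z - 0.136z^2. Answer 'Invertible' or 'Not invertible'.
\text{Invertible}

The MA(q) characteristic polynomial is P(z) = 1 + 0.828z - 0.136z^2.
Invertibility requires all roots to lie outside the unit circle, i.e. |z| > 1 for every root.
Set 1 + (0.828) z + (-0.136) z^2 = 0, i.e. a z^2 + b z + c = 0 with a = -0.136, b = 0.828, c = 1.
Discriminant D = b^2 - 4ac = (0.828)^2 - 4*(-0.136)*1 = 0.685584 - (-0.544) = 1.229584.
D >= 0, so the roots are real: z = (-b +/- sqrt(D)) / (2a) = (-0.828 +/- 1.108866) / (-0.272).
  z_1 = (-0.828 + 1.108866) / (-0.272) = -1.0326,   |z_1| = 1.0326.
  z_2 = (-0.828 - 1.108866) / (-0.272) = 7.1208,   |z_2| = 7.1208.
Moduli of all roots: 1.0326, 7.1208.
All moduli strictly greater than 1? Yes.
Verdict: Invertible.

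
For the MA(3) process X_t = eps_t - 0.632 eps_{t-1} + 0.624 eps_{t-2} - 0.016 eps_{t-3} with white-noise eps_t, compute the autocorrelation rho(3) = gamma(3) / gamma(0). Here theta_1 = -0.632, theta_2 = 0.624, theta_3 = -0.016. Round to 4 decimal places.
\rho(3) = -0.0089

For an MA(q) process with theta_0 = 1, the autocovariance is
  gamma(k) = sigma^2 * sum_{i=0..q-k} theta_i * theta_{i+k},
and rho(k) = gamma(k) / gamma(0). Sigma^2 cancels.
  numerator   = (1)*(-0.016) = -0.016.
  denominator = (1)^2 + (-0.632)^2 + (0.624)^2 + (-0.016)^2 = 1.789056.
  rho(3) = -0.016 / 1.789056 = -0.0089.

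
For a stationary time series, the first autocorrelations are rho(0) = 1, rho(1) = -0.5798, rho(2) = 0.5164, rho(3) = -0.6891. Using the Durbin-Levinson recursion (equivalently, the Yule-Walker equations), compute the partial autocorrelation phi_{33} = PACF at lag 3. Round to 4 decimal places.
\phi_{33} = -0.5099

The PACF at lag k is phi_{kk}, the last component of the solution
to the Yule-Walker system G_k phi = r_k where
  (G_k)_{ij} = rho(|i - j|), (r_k)_i = rho(i), i,j = 1..k.
Equivalently, Durbin-Levinson gives phi_{kk} iteratively:
  phi_{11} = rho(1)
  phi_{kk} = [rho(k) - sum_{j=1..k-1} phi_{k-1,j} rho(k-j)]
            / [1 - sum_{j=1..k-1} phi_{k-1,j} rho(j)],
  phi_{k,j} = phi_{k-1,j} - phi_{kk} phi_{k-1,k-j},  j = 1..k-1.
Step k = 1:
  phi_11 = rho(1) = -0.5798.
Step k = 2:
  phi_22 = [rho(2) - phi_11 rho(1)] / [1 - phi_11 rho(1)] = [0.5164 - (-0.5798)(-0.5798)] / [1 - (-0.5798)(-0.5798)]
         = 0.18023196 / 0.66383196 = 0.271502.
  Update: phi_21 = phi_11 - phi_22 phi_11 = -0.5798 - (0.271502)(-0.5798) = -0.422383.
Step k = 3:
  phi_33 = [rho(3) - phi_21 rho(2) - phi_22 rho(1)] / [1 - phi_21 rho(1) - phi_22 rho(2)]
    numerator   = -0.6891 - (-0.422383)(0.5164) - (0.271502)(-0.5798) = -0.31356438
    denominator = 1 - (-0.422383)(-0.5798) - (0.271502)(0.5164) = 0.61489855
  phi_33 = -0.31356438 / 0.61489855 = -0.5099.
Therefore phi_{33} = -0.5099.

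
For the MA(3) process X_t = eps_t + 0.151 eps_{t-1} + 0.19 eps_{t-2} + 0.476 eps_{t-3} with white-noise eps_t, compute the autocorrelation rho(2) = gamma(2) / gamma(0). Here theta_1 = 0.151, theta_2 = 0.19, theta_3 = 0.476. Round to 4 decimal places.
\rho(2) = 0.2037

For an MA(q) process with theta_0 = 1, the autocovariance is
  gamma(k) = sigma^2 * sum_{i=0..q-k} theta_i * theta_{i+k},
and rho(k) = gamma(k) / gamma(0). Sigma^2 cancels.
  numerator   = (1)*(0.19) + (0.151)*(0.476) = 0.261876.
  denominator = (1)^2 + (0.151)^2 + (0.19)^2 + (0.476)^2 = 1.285477.
  rho(2) = 0.261876 / 1.285477 = 0.2037.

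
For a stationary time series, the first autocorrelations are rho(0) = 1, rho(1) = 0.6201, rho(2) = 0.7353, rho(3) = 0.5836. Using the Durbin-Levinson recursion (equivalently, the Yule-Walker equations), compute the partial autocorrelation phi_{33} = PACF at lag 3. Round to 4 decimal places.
\phi_{33} = 0.0820

The PACF at lag k is phi_{kk}, the last component of the solution
to the Yule-Walker system G_k phi = r_k where
  (G_k)_{ij} = rho(|i - j|), (r_k)_i = rho(i), i,j = 1..k.
Equivalently, Durbin-Levinson gives phi_{kk} iteratively:
  phi_{11} = rho(1)
  phi_{kk} = [rho(k) - sum_{j=1..k-1} phi_{k-1,j} rho(k-j)]
            / [1 - sum_{j=1..k-1} phi_{k-1,j} rho(j)],
  phi_{k,j} = phi_{k-1,j} - phi_{kk} phi_{k-1,k-j},  j = 1..k-1.
Step k = 1:
  phi_11 = rho(1) = 0.6201.
Step k = 2:
  phi_22 = [rho(2) - phi_11 rho(1)] / [1 - phi_11 rho(1)] = [0.7353 - (0.6201)(0.6201)] / [1 - (0.6201)(0.6201)]
         = 0.35077599 / 0.61547599 = 0.569926.
  Update: phi_21 = phi_11 - phi_22 phi_11 = 0.6201 - (0.569926)(0.6201) = 0.266689.
Step k = 3:
  phi_33 = [rho(3) - phi_21 rho(2) - phi_22 rho(1)] / [1 - phi_21 rho(1) - phi_22 rho(2)]
    numerator   = 0.5836 - (0.266689)(0.7353) - (0.569926)(0.6201) = 0.03409249
    denominator = 1 - (0.266689)(0.6201) - (0.569926)(0.7353) = 0.41555951
  phi_33 = 0.03409249 / 0.41555951 = 0.082.
Therefore phi_{33} = 0.0820.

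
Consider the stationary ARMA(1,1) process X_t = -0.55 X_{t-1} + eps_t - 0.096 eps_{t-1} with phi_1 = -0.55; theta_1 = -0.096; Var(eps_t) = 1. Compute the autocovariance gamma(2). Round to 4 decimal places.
\gamma(2) = 0.5363

Multiply the model equation by X_{t-k} and take expectations. With theta_0 = psi_0 = 1 and psi_j the MA(infinity) weights, this gives
  gamma(k) - sum_i phi_i gamma(k-i) = c_k,
  c_k = sigma^2 * sum_{j=k..q} theta_j psi_{j-k}   (c_k = 0 for k > q),
using gamma(-m) = gamma(m).
psi-weights needed (psi_j = theta_j + sum_i phi_i psi_{j-i}):
  psi_1 = theta_1 + phi_1 = -0.096 + (-0.55) = -0.646
Right-hand sides:
  c_0 = sigma^2 (1 + theta_1 psi_1) = 1 * (1 + (-0.096)(-0.646)) = 1 * 1.062016 = 1.062016
  c_1 = sigma^2 theta_1 = 1 * (-0.096) = -0.096
  c_2 = 0
Equations for k = 0 and k = 1 (AR order 1):
  gamma(0) = phi_1 gamma(1) + c_0
  gamma(1) = phi_1 gamma(0) + c_1
Substituting the second into the first: gamma(0) (1 - phi_1^2) = c_0 + phi_1 c_1, so
  gamma(0) = (c_0 + phi_1 c_1) / (1 - phi_1^2) = (1.062016 + (-0.55)(-0.096)) / (1 - (-0.55)^2) = 1.114816 / 0.6975 = 1.598303.
  gamma(1) = phi_1 gamma(0) + c_1 = (-0.55)(1.598303) + (-0.096) = -0.975066.
For k = 2 (> q): gamma(2) = phi_1 gamma(1) = (-0.55)(-0.975066) = 0.536287.
Therefore gamma(2) = 0.5363 (to 4 decimal places).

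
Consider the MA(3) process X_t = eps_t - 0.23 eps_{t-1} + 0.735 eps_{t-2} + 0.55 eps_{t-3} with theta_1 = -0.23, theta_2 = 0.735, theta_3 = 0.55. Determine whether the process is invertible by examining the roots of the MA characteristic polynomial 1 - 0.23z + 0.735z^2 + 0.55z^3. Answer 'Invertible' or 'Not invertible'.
\text{Not invertible}

The MA(q) characteristic polynomial is P(z) = 1 - 0.23z + 0.735z^2 + 0.55z^3.
Invertibility requires all roots to lie outside the unit circle, i.e. |z| > 1 for every root.
Degree 3: look for a simple real root z0 first, then factor out (1 - z/z0) and solve the remaining quadratic.
Testing z0 = -2: P(-2) = 1 + (-0.23)(-2) + (0.735)(-2)^2 + (0.55)(-2)^3
  = 1 + (0.46) + (2.94) + (-4.4) = 0.  So z_0 = -2 is a root, |z_0| = 2.
Divide out the factor (1 + 0.5 z) = (1 - z/z0) (since 1/z0 = -0.5):
  P(z) = (1 + 0.5 z)(1 + (-0.73) z + (1.1) z^2)
  [check: z-coef -0.73 - (-0.5) = -0.23; z^2-coef 1.1 - (-0.5)(-0.73) = 0.735; z^3-coef -(-0.5)(1.1) = 0.55.]
Remaining roots from the quadratic factor 1 + (-0.73) z + (1.1) z^2:
  Set 1 + (-0.73) z + (1.1) z^2 = 0, i.e. a z^2 + b z + c = 0 with a = 1.1, b = -0.73, c = 1.
  Discriminant D = b^2 - 4ac = (-0.73)^2 - 4*(1.1)*1 = 0.5329 - (4.4) = -3.8671.
  D < 0, so the roots are the complex-conjugate pair z = (-b +/- i sqrt(-D)) / (2a) = 0.3318 +/- 0.8939i.
  For a conjugate pair |z|^2 = z * conj(z) = (product of roots) = c/a = 1/(1.1) = 0.909091, so |z| = sqrt(0.909091) = 0.9535 for both roots.
Moduli of all roots: 2.0000, 0.9535, 0.9535.
All moduli strictly greater than 1? No.
Verdict: Not invertible.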